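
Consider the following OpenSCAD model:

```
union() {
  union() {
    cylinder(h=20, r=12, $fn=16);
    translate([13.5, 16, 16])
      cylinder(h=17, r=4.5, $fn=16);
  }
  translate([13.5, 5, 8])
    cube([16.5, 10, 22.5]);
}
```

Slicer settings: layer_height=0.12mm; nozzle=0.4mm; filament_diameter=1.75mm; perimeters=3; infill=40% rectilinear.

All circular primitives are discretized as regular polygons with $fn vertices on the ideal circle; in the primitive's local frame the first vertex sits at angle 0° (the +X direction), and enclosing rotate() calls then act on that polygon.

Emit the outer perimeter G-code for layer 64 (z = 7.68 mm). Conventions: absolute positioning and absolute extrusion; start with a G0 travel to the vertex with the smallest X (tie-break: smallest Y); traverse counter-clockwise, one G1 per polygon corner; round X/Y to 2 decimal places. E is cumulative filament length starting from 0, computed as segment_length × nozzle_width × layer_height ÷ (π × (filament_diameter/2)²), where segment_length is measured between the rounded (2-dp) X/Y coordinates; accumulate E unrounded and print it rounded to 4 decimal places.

At z = 7.68 mm: the cylinder: section is a regular 16-gon, circumradius r=12; the cylinder at (13.5, 16) is absent (z outside [16, 33]); Combining (union): only the r=12 cylinder is present, so the union is just that shape — 1 connected region; the cube at (13.5, 5) is absent (z outside [8, 30.5]); Merging all regions: only that combined region is present, so the union is just that shape — 1 connected region. The outline is a single polygon with 16 vertices. Extrusion per mm of travel: 0.4 × 0.12 / (π × 0.875²) = 0.019956. Accumulating E over each segment gives final E = 1.4954.

G0 X-12.00 Y0.00 Z7.68
G1 X-11.09 Y-4.59 E0.0934
G1 X-8.49 Y-8.49 E0.1869
G1 X-4.59 Y-11.09 E0.2805
G1 X0.00 Y-12.00 E0.3738
G1 X4.59 Y-11.09 E0.4672
G1 X8.49 Y-8.49 E0.5608
G1 X11.09 Y-4.59 E0.6543
G1 X12.00 Y0.00 E0.7477
G1 X11.09 Y4.59 E0.8411
G1 X8.49 Y8.49 E0.9346
G1 X4.59 Y11.09 E1.0281
G1 X0.00 Y12.00 E1.1215
G1 X-4.59 Y11.09 E1.2149
G1 X-8.49 Y8.49 E1.3084
G1 X-11.09 Y4.59 E1.4020
G1 X-12.00 Y0.00 E1.4954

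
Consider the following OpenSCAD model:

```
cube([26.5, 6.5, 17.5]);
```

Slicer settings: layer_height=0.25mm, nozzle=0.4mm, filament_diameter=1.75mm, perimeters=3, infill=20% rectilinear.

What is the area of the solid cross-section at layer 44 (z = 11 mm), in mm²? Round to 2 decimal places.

At z = 11 mm: the cube is present — its section is the full 26.5×6.5 rectangle (area 172.25 mm²). Overall, the cross-section is a single solid region. Net area = 172.25 mm².

172.25 mm²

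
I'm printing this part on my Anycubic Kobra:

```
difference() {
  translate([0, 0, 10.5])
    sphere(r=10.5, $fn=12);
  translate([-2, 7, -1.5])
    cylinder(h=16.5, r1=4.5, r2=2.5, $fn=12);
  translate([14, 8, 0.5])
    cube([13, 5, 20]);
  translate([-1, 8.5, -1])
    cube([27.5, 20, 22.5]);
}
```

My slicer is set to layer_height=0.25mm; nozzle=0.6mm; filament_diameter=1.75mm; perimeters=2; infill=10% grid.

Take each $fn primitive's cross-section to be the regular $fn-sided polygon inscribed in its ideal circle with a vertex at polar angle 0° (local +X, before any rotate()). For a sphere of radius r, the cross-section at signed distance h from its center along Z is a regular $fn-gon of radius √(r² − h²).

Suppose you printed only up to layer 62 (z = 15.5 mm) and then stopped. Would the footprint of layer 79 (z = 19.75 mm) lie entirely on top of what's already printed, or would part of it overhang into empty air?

Compare the two slices. At z = 15.5: the r=10.5 sphere contributes a regular 12-gon of circumradius √(10.5²−5²) = 9.233 (area = (12/2)·9.233²·sin(360°/12) = 255.75 mm²); the cone at (-2, 7) does not reach this height (z outside [-1.5, 15]); the cube at (14, 8) is present — its section is the full 13×5 rectangle (area 65.00 mm²); the cube at (-1, 8.5) is present — its section is the full 27.5×20 rectangle (area 550.00 mm²); Taking the first minus the rest: starting from the r=10.5 sphere (255.75 mm²), the 13×5 cube at (14, 8) misses the remaining region (no effect); the 27.5×20 cube at (-1, 8.5) partially overlaps it — only the 1.60 mm² overlap (of its 550.00 mm²) is removed, clipping the outline — area = 254.15 mm². At z = 19.75: the r=10.5 sphere slices to a regular 12-gon of circumradius 4.969 (√(r²−h²) with h=9.25 from center) (area = (12/2)·4.969²·sin(360°/12) = 74.06 mm²); the cone at (-2, 7) does not reach this height (z outside [-1.5, 15]); the 13×5 cube at (14, 8) contributes its full rectangle (area 65.00 mm²); the cube at (-1, 8.5) is present — its section is the full 27.5×20 rectangle (area 550.00 mm²); Subtracting the remaining from the first: starting from the r=10.5 sphere (74.06 mm²), the 13×5 cube at (14, 8) misses the remaining region (no effect); the 27.5×20 cube at (-1, 8.5) misses the remaining region (no effect) — area = 74.06 mm². Checking containment: the cross-section at z = 19.75 is a subset of the cross-section at z = 15.5.

entirely on top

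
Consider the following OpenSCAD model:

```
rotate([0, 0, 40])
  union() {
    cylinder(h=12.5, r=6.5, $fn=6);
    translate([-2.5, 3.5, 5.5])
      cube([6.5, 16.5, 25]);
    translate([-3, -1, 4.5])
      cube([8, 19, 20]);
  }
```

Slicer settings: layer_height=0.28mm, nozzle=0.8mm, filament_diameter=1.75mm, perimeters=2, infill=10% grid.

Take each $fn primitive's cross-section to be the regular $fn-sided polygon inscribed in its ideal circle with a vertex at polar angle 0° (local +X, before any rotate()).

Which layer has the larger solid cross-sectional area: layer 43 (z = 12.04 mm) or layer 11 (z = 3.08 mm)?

layer 43 (z = 12.04 mm)

Layer 43 (z = 12.04): the r=6.5 cylinder gives a regular 6-gon of circumradius 6.5 (constant along its height) (area = (6/2)·6.500²·sin(360°/6) = 109.77 mm²); the 6.5×16.5 cube at (-2.5, 3.5) contributes its full rectangle (area 107.25 mm²); the cube at (-3, -1) is present — its section is the full 8×19 rectangle (area 152.00 mm²); Combining (union): the regions partially overlap — summed areas 369.02 mm² minus the doubly-counted overlap 144.63 mm² gives 224.39 mm² — area = 224.39 mm²; (rotated 40° about Z; rotation is an isometry so areas/perimeters/island counts are preserved). So its area = 224.39 mm². Layer 11 (z = 3.08): the cylinder: section is a regular 6-gon, circumradius r=6.5 (area = (6/2)·6.500²·sin(360°/6) = 109.77 mm²); the cube at (-2.5, 3.5) does not reach this height (z outside [5.5, 30.5]); the cube at (-3, -1) does not reach this height (z outside [4.5, 24.5]); Taking the union: only the r=6.5 cylinder is present, so the union is just that shape — area = 109.77 mm²; (whole slice rotated 40° about Z — lengths, areas and connectivity unchanged). So its area = 109.77 mm². Layer 43 is larger (224.39 vs 109.77 mm²).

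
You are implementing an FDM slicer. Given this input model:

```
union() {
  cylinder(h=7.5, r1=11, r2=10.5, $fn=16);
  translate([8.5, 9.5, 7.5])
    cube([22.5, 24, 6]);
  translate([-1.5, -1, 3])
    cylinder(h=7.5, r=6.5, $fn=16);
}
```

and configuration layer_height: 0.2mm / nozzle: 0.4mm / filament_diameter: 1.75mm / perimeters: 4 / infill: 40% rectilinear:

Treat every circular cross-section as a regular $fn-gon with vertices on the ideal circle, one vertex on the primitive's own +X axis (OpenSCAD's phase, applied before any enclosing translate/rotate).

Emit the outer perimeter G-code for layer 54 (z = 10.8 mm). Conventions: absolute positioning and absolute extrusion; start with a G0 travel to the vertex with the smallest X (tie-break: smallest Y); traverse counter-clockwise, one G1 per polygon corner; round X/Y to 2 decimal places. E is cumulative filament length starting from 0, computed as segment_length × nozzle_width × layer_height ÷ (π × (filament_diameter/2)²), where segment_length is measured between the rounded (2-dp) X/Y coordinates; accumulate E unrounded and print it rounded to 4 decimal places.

At z = 10.8 mm: the cone is absent (z outside [0, 7.5]); the cube at (8.5, 9.5) is present — its section is the full 22.5×24 rectangle; the cylinder at (-1.5, -1) does not reach this height (z outside [3, 10.5]); Merging all regions: only the 22.5×24 cube at (8.5, 9.5) is present, so the union is just that shape — 1 connected region. The outline is a single polygon with 4 vertices. Extrusion per mm of travel: 0.4 × 0.2 / (π × 0.875²) = 0.033260. Accumulating E over each segment gives final E = 3.0932.

G0 X8.50 Y9.50 Z10.80
G1 X31.00 Y9.50 E0.7484
G1 X31.00 Y33.50 E1.5466
G1 X8.50 Y33.50 E2.2949
G1 X8.50 Y9.50 E3.0932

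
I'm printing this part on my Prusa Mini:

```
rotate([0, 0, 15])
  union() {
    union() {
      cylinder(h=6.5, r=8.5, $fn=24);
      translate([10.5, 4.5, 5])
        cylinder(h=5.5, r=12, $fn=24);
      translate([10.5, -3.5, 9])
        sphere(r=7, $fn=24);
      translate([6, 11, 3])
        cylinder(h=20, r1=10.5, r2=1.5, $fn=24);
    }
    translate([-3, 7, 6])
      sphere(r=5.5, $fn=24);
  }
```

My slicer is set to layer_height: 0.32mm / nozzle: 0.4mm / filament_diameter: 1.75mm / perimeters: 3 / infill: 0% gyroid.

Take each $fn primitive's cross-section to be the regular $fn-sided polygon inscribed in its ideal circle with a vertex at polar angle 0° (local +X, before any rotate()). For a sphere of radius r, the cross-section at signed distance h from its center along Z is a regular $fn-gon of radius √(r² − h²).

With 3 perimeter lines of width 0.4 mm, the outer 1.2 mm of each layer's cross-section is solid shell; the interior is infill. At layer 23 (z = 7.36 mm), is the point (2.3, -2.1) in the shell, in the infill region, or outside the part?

shell

At z = 7.36 mm: the cylinder is absent (z outside [0, 6.5]); the r=12 cylinder at (10.5, 4.5) gives a regular 24-gon of circumradius 12 (constant along its height); the r=7 sphere at (10.5, -3.5) contributes a regular 24-gon of circumradius √(7²−1.64²) = 6.805; the cone at (6, 11): at t=0.218 of its height the radius interpolates to r₁+(r₂−r₁)t = 8.538, giving a regular 24-gon of that circumradius; Combining (union): the regions partially overlap (shared area 278.52 mm²), so overlapping operands fuse into one piece — 1 connected region; the r=5.5 sphere at (-3, 7) slices to a regular 24-gon of circumradius 5.329 (√(r²−h²) with h=1.36 from center); Merging all regions: the regions partially overlap (shared area 31.46 mm²), so overlapping operands fuse into one piece — 1 connected region; (rotated 15° about Z; rotation is an isometry so areas/perimeters/island counts are preserved). Overall, the cross-section is a single solid region. Undo the 15° rotation: the query point maps to (1.678, -2.624) in the un-rotated model frame. The nearest boundary edge runs (2.01, -3.99)→(0.11, -1.50); distance from the point to it = 0.56 mm. The point is inside the cross-section, 0.56 mm from the nearest boundary — within the 1.2 mm shell band (3 × 0.4).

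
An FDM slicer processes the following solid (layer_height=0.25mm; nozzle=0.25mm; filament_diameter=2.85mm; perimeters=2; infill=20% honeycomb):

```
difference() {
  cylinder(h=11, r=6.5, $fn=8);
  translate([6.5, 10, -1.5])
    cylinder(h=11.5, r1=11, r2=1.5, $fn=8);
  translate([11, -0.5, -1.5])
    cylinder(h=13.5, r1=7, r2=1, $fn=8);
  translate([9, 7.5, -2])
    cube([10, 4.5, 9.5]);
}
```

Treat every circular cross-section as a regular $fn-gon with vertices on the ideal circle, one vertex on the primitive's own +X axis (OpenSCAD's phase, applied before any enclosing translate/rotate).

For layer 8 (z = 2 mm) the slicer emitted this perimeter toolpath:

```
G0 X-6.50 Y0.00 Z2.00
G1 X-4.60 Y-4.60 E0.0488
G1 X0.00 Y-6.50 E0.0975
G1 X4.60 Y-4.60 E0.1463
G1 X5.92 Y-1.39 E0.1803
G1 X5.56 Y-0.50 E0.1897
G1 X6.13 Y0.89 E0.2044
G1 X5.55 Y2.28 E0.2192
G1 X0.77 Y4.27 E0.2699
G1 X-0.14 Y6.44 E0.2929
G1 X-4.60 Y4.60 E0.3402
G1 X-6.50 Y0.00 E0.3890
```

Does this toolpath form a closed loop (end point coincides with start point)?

Start point (G0): (-6.50, 0.00). End point (last G1): the path returns to the start — closed.

yes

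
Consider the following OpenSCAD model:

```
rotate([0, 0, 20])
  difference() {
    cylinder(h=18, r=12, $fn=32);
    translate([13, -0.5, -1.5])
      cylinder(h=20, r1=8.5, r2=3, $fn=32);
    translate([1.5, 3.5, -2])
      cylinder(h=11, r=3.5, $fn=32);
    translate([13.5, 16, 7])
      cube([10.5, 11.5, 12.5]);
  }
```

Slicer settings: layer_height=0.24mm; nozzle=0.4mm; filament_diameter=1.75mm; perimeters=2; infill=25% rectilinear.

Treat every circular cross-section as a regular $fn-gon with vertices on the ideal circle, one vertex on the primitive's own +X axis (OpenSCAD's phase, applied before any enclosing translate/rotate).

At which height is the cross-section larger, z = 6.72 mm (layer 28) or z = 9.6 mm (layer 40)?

Layer 28 (z = 6.72): the r=12 cylinder contributes a regular 32-gon of circumradius 12 (area = (32/2)·12.000²·sin(360°/32) = 449.49 mm²); the cone at (13, -0.5): at t=0.411 of its height the radius interpolates to r₁+(r₂−r₁)t = 6.240, giving a regular 32-gon of that circumradius (area = (32/2)·6.240²·sin(360°/32) = 121.52 mm²); the r=3.5 cylinder at (1.5, 3.5) gives a regular 32-gon of circumradius 3.5 (constant along its height) (area = (32/2)·3.500²·sin(360°/32) = 38.24 mm²); the cube at (13.5, 16) is not intersected at this z (z outside [7, 19.5]); Taking the first minus the rest: starting from the r=12 cylinder (449.49 mm²), the cone at (13, -0.5) partially overlaps it — only the 41.72 mm² overlap (of its 121.52 mm²) is removed, clipping the outline; the r=3.5 cylinder at (1.5, 3.5) lies wholly inside it (removes its full 38.24 mm² and its 21.96 mm outline becomes a hole wall) — area = 369.53 mm²; (whole slice rotated 20° about Z — lengths, areas and connectivity unchanged). So its area = 369.53 mm². Layer 40 (z = 9.6): the r=12 cylinder contributes a regular 32-gon of circumradius 12 (area = (32/2)·12.000²·sin(360°/32) = 449.49 mm²); the cone at (13, -0.5): at t=0.555 of its height the radius interpolates to r₁+(r₂−r₁)t = 5.447, giving a regular 32-gon of that circumradius (area = (32/2)·5.447²·sin(360°/32) = 92.63 mm²); the cylinder at (1.5, 3.5) is absent (z outside [-2, 9]); the cube at (13.5, 16) is present — its section is the full 10.5×11.5 rectangle (area 120.75 mm²); Subtracting the remaining from the first: starting from the r=12 cylinder (449.49 mm²), the cone at (13, -0.5) partially overlaps it — only the 31.03 mm² overlap (of its 92.63 mm²) is removed, clipping the outline; the 10.5×11.5 cube at (13.5, 16) misses the remaining region (no effect) — area = 418.46 mm²; (rotated 20° about Z; rotation is an isometry so areas/perimeters/island counts are preserved). So its area = 418.46 mm². Layer 40 is larger (418.46 vs 369.53 mm²).

layer 40 (z = 9.6 mm)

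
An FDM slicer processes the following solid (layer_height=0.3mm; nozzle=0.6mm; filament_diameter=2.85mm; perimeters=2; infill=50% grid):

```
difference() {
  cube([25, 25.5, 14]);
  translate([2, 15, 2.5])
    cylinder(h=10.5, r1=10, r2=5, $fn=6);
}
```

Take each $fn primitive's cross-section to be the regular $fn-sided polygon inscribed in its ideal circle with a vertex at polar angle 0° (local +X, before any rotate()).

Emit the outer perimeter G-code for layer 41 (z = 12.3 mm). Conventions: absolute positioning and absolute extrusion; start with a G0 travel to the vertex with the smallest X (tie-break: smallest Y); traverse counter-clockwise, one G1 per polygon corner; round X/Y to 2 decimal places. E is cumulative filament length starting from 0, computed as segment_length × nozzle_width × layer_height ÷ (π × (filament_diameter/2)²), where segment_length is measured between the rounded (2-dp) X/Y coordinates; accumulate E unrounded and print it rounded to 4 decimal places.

At z = 12.3 mm: the 25×25.5 cube contributes its full rectangle; the cone at (2, 15) contributes a regular 6-gon of circumradius 5.333 (interpolated between r1=10 and r2=5 at t=0.933); After the difference (first − rest): starting from the 25×25.5 cube, the cone at (2, 15) partially overlaps it — only the 55.43 mm² overlap (of its 73.90 mm²) is removed, clipping the outline — 1 connected region. The outline is a single polygon with 9 vertices. Extrusion per mm of travel: 0.6 × 0.3 / (π × 1.425²) = 0.028216. Accumulating E over each segment gives final E = 3.1535.

G0 X0.00 Y0.00 Z12.30
G1 X25.00 Y0.00 E0.7054
G1 X25.00 Y25.50 E1.4249
G1 X0.00 Y25.50 E2.1303
G1 X0.00 Y19.62 E2.2962
G1 X4.67 Y19.62 E2.4280
G1 X7.33 Y15.00 E2.5784
G1 X4.67 Y10.38 E2.7288
G1 X0.00 Y10.38 E2.8606
G1 X0.00 Y0.00 E3.1535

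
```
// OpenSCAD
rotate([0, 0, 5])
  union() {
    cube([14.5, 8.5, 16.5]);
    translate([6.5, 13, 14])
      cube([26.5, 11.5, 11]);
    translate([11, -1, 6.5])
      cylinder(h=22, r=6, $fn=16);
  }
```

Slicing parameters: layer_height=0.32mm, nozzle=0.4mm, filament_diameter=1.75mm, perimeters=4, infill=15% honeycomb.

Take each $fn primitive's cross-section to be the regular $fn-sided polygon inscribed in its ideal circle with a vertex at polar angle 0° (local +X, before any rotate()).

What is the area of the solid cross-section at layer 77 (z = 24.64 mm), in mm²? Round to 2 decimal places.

414.96 mm²

At z = 24.64 mm: the cube is not intersected at this z (z outside [0, 16.5]); the 26.5×11.5 cube at (6.5, 13) contributes its full rectangle (area 304.75 mm²); the r=6 cylinder at (11, -1) contributes a regular 16-gon of circumradius 6 (area = (16/2)·6.000²·sin(360°/16) = 110.21 mm²); Merging all regions: the 2 present regions are separate (no shared area or edge), so areas and boundary lengths simply add and each stays a separate island — area = 414.96 mm²; (whole slice rotated 5° about Z — lengths, areas and connectivity unchanged). Overall, the cross-section has 2 separate islands. Net area = 414.96 mm².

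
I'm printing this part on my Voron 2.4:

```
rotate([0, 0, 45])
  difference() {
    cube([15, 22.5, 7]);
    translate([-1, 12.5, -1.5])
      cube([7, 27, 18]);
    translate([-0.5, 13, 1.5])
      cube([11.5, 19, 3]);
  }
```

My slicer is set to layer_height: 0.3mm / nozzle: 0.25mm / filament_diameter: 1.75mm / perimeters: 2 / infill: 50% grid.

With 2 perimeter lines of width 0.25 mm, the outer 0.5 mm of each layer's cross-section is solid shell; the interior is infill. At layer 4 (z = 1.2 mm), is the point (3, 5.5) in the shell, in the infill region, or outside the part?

At z = 1.2 mm: the 15×22.5 cube contributes its full rectangle; the cube at (-1, 12.5) (footprint 7×27) is included at this height; the cube at (-0.5, 13) is absent (z outside [1.5, 4.5]); Subtracting the remaining from the first: starting from the 15×22.5 cube, the 7×27 cube at (-1, 12.5) partially overlaps it — only the 60.00 mm² overlap (of its 189.00 mm²) is removed, clipping the outline — 1 connected region; (rotated 45° about Z; rotation is an isometry so areas/perimeters/island counts are preserved). Overall, the cross-section is a single solid region. Undo the 45° rotation: the query point maps to (6.010, 1.768) in the un-rotated model frame. The nearest boundary edge runs (15.00, 0.00)→(0.00, 0.00); distance from the point to it = 1.77 mm. The point is inside the cross-section and 1.77 mm from the nearest boundary — more than the 0.5 mm shell width (2 × 0.25), so it's in the infill interior.

infill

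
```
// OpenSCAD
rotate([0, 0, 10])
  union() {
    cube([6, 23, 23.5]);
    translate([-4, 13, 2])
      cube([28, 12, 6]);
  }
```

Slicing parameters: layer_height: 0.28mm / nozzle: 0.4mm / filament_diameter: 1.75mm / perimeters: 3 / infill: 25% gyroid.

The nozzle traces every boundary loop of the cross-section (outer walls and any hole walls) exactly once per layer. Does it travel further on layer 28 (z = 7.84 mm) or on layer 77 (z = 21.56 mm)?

Layer 28 (z = 7.84): the cube (footprint 6×23) is included at this height (perimeter 58.00 mm); the cube at (-4, 13) (footprint 28×12) is included at this height (perimeter 80.00 mm); Taking the union: the regions partially overlap (shared area 60.00 mm²), so the edge portions inside another operand are dropped and the merged outline is re-measured after clipping — boundary = 106.00 mm; (rotated 10° about Z; rotation is an isometry so areas/perimeters/island counts are preserved). So its perimeter = 106.00 mm. Layer 77 (z = 21.56): the cube (footprint 6×23) is included at this height (perimeter 58.00 mm); the cube at (-4, 13) does not reach this height (z outside [2, 8]); Merging all regions: only the 6×23 cube is present, so the union is just that shape — boundary = 58.00 mm; (rotated 10° about Z; rotation is an isometry so areas/perimeters/island counts are preserved). So its perimeter = 58.00 mm. Layer 28 is larger (106.00 vs 58.00 mm).

layer 28 (z = 7.84 mm)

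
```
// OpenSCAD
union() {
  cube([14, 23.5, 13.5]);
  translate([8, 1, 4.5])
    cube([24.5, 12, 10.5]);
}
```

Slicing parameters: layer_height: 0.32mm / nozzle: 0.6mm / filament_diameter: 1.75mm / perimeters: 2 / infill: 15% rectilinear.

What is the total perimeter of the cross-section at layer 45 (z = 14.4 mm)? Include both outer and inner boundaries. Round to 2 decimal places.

At z = 14.4 mm: the cube does not reach this height (z outside [0, 13.5]); the 24.5×12 cube at (8, 1) contributes its full rectangle (perimeter 73.00 mm); Taking the union: only the 24.5×12 cube at (8, 1) is present, so the union is just that shape — boundary = 73.00 mm. Overall, the cross-section is a single solid region. Total boundary length (outer) = 73.00 mm.

73.00 mm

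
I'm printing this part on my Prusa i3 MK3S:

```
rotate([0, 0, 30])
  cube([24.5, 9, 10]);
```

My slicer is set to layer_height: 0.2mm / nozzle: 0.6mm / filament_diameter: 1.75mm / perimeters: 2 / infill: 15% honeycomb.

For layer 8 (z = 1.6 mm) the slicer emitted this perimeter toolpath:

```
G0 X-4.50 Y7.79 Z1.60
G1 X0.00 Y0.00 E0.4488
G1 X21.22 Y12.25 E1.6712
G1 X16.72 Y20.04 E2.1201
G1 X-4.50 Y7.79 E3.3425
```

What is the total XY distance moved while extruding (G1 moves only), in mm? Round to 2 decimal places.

67.00 mm

Sum the Euclidean lengths of each G1 segment: total = 67.00 mm.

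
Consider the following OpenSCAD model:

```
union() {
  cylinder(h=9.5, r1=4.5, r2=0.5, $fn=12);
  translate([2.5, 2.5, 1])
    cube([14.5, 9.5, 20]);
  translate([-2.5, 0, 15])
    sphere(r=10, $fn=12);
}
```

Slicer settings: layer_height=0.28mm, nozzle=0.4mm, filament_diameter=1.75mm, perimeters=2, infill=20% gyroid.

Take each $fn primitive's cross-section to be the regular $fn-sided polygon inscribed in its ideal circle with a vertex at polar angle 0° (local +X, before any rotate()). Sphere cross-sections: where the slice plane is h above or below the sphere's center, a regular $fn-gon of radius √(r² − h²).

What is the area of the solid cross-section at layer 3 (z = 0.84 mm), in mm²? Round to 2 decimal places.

51.58 mm²

At z = 0.84 mm: the cone contributes a regular 12-gon of circumradius 4.146 (interpolated between r1=4.5 and r2=0.5 at t=0.088) (area = (12/2)·4.146²·sin(360°/12) = 51.58 mm²); the cube at (2.5, 2.5) is not intersected at this z (z outside [1, 21]); the sphere at (-2.5, 0) does not reach this height (|z−center|=14.160 > r=10); Combining (union): only the cone is present, so the union is just that shape — area = 51.58 mm². Overall, the cross-section is a single solid region. Net area = 51.58 mm².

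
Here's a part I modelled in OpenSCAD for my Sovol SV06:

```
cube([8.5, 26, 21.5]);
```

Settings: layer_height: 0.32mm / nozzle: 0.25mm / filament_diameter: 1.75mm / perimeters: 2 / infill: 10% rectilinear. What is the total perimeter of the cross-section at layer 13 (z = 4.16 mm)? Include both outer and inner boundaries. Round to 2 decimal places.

At z = 4.16 mm: the cube (footprint 8.5×26) is included at this height (perimeter 69.00 mm). Overall, the cross-section is a single solid region. Total boundary length (outer) = 69.00 mm.

69.00 mm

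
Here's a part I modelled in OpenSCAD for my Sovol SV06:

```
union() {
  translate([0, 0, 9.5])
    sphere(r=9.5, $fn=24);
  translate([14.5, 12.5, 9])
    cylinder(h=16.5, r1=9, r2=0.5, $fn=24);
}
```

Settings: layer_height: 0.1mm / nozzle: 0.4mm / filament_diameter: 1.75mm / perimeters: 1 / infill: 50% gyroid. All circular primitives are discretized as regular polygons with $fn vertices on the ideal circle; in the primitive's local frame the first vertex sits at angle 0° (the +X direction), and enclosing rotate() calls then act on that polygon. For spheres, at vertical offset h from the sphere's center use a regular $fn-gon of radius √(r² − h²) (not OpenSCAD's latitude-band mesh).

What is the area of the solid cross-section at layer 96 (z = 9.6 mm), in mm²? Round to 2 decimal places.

At z = 9.6 mm: the r=9.5 sphere contributes a regular 24-gon of circumradius √(9.5²−0.1²) = 9.499 (area = (24/2)·9.499²·sin(360°/24) = 280.27 mm²); the cone at (14.5, 12.5) (r1=9→r2=0.5) has section circumradius 8.691 here — a regular 24-gon (area = (24/2)·8.691²·sin(360°/24) = 234.59 mm²); Merging all regions: the 2 present regions are separate (no shared area or edge), so areas and boundary lengths simply add and each stays a separate island — area = 514.86 mm². Overall, the cross-section has 2 separate islands. Net area = 514.86 mm².

514.86 mm²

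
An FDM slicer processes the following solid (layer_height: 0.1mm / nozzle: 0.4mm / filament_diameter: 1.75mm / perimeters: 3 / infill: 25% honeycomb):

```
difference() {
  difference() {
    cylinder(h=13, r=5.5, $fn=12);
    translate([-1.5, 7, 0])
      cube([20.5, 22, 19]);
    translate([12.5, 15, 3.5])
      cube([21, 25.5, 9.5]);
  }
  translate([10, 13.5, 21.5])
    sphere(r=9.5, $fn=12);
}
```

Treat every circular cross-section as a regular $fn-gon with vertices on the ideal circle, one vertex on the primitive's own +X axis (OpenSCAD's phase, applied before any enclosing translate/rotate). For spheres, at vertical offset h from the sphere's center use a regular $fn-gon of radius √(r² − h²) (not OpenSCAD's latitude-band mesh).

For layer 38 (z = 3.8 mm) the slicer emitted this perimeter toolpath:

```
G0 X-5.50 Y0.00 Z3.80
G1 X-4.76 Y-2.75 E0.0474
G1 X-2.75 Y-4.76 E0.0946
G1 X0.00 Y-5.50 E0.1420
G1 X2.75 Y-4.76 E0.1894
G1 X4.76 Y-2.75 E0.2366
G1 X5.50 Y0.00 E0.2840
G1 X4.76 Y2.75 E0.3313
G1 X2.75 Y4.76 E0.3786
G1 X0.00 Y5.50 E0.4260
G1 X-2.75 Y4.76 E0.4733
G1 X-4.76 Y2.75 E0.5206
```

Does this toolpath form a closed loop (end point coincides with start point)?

no

Start point (G0): (-5.50, 0.00). End point (last G1): the path does not return to the start — open.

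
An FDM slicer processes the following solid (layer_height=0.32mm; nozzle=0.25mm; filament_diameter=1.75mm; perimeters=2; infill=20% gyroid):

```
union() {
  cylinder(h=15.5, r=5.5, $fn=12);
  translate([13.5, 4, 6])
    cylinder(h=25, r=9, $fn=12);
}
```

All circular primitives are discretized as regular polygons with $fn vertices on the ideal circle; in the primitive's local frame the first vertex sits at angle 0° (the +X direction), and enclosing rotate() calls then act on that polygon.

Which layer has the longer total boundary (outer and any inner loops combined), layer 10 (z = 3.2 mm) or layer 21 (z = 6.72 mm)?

Layer 10 (z = 3.2): the r=5.5 cylinder gives a regular 12-gon of circumradius 5.5 (constant along its height) (perimeter = 2·12·5.500·sin(180°/12) = 34.16 mm); the cylinder at (13.5, 4) is not intersected at this z (z outside [6, 31]); Combining (union): only the r=5.5 cylinder is present, so the union is just that shape — boundary = 34.16 mm. So its perimeter = 34.16 mm. Layer 21 (z = 6.72): the r=5.5 cylinder gives a regular 12-gon of circumradius 5.5 (constant along its height) (perimeter = 2·12·5.500·sin(180°/12) = 34.16 mm); the r=9 cylinder at (13.5, 4) contributes a regular 12-gon of circumradius 9 (perimeter = 2·12·9.000·sin(180°/12) = 55.90 mm); Merging all regions: the 2 present regions are separate (no shared area or edge), so areas and boundary lengths simply add and each stays a separate island — boundary = 90.07 mm. So its perimeter = 90.07 mm. Layer 21 is larger (90.07 vs 34.16 mm).

layer 21 (z = 6.72 mm)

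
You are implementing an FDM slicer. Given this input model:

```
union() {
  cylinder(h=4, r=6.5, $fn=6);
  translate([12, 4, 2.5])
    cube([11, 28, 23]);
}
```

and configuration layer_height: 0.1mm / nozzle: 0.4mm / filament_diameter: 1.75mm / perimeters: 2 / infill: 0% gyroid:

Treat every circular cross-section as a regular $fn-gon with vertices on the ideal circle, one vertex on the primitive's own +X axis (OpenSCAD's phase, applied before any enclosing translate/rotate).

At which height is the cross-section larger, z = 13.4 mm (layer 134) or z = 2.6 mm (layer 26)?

layer 26 (z = 2.6 mm)

Layer 134 (z = 13.4): the cylinder does not reach this height (z outside [0, 4]); the cube at (12, 4) (footprint 11×28) is included at this height (area 308.00 mm²); Merging all regions: only the 11×28 cube at (12, 4) is present, so the union is just that shape — area = 308.00 mm². So its area = 308.00 mm². Layer 26 (z = 2.6): the r=6.5 cylinder gives a regular 6-gon of circumradius 6.5 (constant along its height) (area = (6/2)·6.500²·sin(360°/6) = 109.77 mm²); the cube at (12, 4) (footprint 11×28) is included at this height (area 308.00 mm²); Taking the union: the 2 present regions are separate (no shared area or edge), so areas and boundary lengths simply add and each stays a separate island — area = 417.77 mm². So its area = 417.77 mm². Layer 26 is larger (417.77 vs 308.00 mm²).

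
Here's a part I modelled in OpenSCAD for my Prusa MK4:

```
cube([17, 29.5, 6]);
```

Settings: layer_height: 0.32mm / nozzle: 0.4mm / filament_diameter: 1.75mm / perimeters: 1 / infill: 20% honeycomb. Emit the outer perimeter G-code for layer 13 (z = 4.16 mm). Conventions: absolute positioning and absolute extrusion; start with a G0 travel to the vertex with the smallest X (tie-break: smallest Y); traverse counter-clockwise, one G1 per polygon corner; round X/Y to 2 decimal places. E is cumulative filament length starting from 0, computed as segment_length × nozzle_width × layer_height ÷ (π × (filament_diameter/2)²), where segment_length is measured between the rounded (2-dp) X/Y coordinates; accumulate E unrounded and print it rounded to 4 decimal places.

At z = 4.16 mm: the cube (footprint 17×29.5) is included at this height. The outline is a single polygon with 4 vertices. Extrusion per mm of travel: 0.4 × 0.32 / (π × 0.875²) = 0.053216. Accumulating E over each segment gives final E = 4.9491.

G0 X0.00 Y0.00 Z4.16
G1 X17.00 Y0.00 E0.9047
G1 X17.00 Y29.50 E2.4746
G1 X0.00 Y29.50 E3.3792
G1 X0.00 Y0.00 E4.9491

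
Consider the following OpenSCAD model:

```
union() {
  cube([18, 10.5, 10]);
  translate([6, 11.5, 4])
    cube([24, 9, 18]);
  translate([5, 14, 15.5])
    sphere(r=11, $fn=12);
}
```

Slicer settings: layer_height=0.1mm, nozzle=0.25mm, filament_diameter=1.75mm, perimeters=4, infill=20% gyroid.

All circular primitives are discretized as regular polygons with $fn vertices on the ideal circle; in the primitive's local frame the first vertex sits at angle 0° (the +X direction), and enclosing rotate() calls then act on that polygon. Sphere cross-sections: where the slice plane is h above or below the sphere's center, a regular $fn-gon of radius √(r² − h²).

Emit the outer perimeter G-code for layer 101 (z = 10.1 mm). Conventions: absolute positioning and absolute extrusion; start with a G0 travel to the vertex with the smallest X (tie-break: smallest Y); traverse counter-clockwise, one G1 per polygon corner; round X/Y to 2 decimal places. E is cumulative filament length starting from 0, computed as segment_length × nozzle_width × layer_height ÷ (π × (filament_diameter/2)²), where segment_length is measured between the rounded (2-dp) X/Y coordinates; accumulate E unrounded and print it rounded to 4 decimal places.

G0 X-4.58 Y14.00 Z10.10
G1 X-3.30 Y9.21 E0.0515
G1 X0.21 Y5.70 E0.1031
G1 X5.00 Y4.42 E0.1547
G1 X9.79 Y5.70 E0.2062
G1 X13.30 Y9.21 E0.2578
G1 X13.91 Y11.50 E0.2824
G1 X30.00 Y11.50 E0.4497
G1 X30.00 Y20.50 E0.5432
G1 X11.59 Y20.50 E0.7345
G1 X9.79 Y22.30 E0.7610
G1 X5.00 Y23.58 E0.8125
G1 X0.21 Y22.30 E0.8641
G1 X-3.30 Y18.79 E0.9157
G1 X-4.58 Y14.00 E0.9672

At z = 10.1 mm: the cube is absent (z outside [0, 10]); the 24×9 cube at (6, 11.5) contributes its full rectangle; the r=11 sphere at (5, 14) contributes a regular 12-gon of circumradius √(11²−5.4²) = 9.583; Merging all regions: the regions partially overlap (shared area 69.68 mm²), so overlapping operands fuse into one piece — 1 connected region. The outline is a single polygon with 14 vertices. Extrusion per mm of travel: 0.25 × 0.1 / (π × 0.875²) = 0.010394. Accumulating E over each segment gives final E = 0.9672.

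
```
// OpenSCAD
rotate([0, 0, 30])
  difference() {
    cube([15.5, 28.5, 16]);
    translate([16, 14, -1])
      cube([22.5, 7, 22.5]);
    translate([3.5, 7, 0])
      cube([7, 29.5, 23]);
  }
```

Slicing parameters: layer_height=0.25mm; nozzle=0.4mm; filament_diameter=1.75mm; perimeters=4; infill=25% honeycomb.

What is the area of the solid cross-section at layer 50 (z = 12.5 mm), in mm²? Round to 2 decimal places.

291.25 mm²

At z = 12.5 mm: the 15.5×28.5 cube contributes its full rectangle (area 441.75 mm²); the 22.5×7 cube at (16, 14) contributes its full rectangle (area 157.50 mm²); the 7×29.5 cube at (3.5, 7) contributes its full rectangle (area 206.50 mm²); After the difference (first − rest): starting from the 15.5×28.5 cube (441.75 mm²), the 22.5×7 cube at (16, 14) misses the remaining region (no effect); the 7×29.5 cube at (3.5, 7) partially overlaps it — only the 150.50 mm² overlap (of its 206.50 mm²) is removed, clipping the outline — area = 291.25 mm²; (rotated 30° about Z; rotation is an isometry so areas/perimeters/island counts are preserved). Overall, the cross-section is a single solid region. Net area = 291.25 mm².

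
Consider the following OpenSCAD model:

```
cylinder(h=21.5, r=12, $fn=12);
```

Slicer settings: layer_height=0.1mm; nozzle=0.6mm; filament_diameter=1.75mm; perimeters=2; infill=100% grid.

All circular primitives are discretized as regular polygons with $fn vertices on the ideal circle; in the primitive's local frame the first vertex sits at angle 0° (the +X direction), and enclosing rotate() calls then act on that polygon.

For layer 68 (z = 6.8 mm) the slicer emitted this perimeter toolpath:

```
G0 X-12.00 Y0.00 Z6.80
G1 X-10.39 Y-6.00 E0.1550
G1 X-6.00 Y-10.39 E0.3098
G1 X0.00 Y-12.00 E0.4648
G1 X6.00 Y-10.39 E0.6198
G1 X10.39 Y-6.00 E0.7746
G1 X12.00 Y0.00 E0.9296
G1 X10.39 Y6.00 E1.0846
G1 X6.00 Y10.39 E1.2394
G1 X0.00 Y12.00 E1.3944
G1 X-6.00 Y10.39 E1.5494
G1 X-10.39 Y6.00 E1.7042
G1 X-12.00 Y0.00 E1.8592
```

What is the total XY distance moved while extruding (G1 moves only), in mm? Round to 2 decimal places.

74.53 mm

Sum the Euclidean lengths of each G1 segment: total = 74.53 mm.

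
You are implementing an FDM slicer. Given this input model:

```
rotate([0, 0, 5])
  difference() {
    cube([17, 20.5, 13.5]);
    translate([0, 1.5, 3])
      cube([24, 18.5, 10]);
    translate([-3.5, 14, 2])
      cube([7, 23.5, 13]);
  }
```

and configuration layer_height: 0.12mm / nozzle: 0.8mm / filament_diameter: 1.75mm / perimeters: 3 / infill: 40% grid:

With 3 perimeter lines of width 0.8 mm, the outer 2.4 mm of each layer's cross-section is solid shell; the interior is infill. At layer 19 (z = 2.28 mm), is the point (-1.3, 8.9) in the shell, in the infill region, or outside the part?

outside

At z = 2.28 mm: the 17×20.5 cube contributes its full rectangle; the cube at (0, 1.5) is not intersected at this z (z outside [3, 13]); the cube at (-3.5, 14) is present — its section is the full 7×23.5 rectangle; After the difference (first − rest): starting from the 17×20.5 cube, the 7×23.5 cube at (-3.5, 14) partially overlaps it — only the 22.75 mm² overlap (of its 164.50 mm²) is removed, clipping the outline — 1 connected region; (rotated 5° about Z; rotation is an isometry so areas/perimeters/island counts are preserved). Overall, the cross-section is a single solid region. Undo the 5° rotation: the query point maps to (-0.519, 8.979) in the un-rotated model frame. The nearest boundary edge runs (0.00, 0.00)→(0.00, 14.00); distance from the point to it = 0.52 mm. The point is not inside any of the regions above, so it lies outside the cross-section (0.52 mm from the nearest boundary).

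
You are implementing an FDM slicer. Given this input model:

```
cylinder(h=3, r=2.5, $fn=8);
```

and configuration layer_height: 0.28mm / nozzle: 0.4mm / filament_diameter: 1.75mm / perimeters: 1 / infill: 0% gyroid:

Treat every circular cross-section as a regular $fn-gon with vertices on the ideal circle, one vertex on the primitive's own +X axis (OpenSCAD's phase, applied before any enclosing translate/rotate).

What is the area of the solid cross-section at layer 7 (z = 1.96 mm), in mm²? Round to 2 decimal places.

17.68 mm²

At z = 1.96 mm: the cylinder: section is a regular 8-gon, circumradius r=2.5 (area = (8/2)·2.500²·sin(360°/8) = 17.68 mm²). Overall, the cross-section is a single solid region. Net area = 17.68 mm².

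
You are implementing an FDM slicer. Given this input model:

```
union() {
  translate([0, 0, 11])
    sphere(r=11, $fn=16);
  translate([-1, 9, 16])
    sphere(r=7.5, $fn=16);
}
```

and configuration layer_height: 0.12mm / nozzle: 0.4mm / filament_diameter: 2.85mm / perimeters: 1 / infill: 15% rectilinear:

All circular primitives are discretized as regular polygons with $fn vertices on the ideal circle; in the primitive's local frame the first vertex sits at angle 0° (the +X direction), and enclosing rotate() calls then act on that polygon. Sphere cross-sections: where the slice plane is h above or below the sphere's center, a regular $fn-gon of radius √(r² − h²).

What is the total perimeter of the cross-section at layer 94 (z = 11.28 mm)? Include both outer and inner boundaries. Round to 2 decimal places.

At z = 11.28 mm: the r=11 sphere contributes a regular 16-gon of circumradius √(11²−0.28²) = 10.996 (perimeter = 2·16·10.996·sin(180°/16) = 68.65 mm); the r=7.5 sphere at (-1, 9) contributes a regular 16-gon of circumradius √(7.5²−4.72²) = 5.829 (perimeter = 2·16·5.829·sin(180°/16) = 36.39 mm); Merging all regions: the regions partially overlap (shared area 66.58 mm²), so the edge portions inside another operand are dropped and the merged outline is re-measured after clipping — boundary = 74.35 mm. Overall, the cross-section is a single solid region. Total boundary length (outer) = 74.35 mm.

74.35 mm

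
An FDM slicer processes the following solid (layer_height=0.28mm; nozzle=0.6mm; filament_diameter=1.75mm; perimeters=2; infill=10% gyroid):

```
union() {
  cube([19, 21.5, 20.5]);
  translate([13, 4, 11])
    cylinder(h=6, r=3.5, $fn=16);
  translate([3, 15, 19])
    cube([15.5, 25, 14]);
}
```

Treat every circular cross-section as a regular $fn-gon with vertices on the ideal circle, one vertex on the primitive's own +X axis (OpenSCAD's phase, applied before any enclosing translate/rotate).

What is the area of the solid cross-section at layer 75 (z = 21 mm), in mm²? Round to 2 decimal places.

At z = 21 mm: the cube is not intersected at this z (z outside [0, 20.5]); the cylinder at (13, 4) does not reach this height (z outside [11, 17]); the cube at (3, 15) (footprint 15.5×25) is included at this height (area 387.50 mm²); Taking the union: only the 15.5×25 cube at (3, 15) is present, so the union is just that shape — area = 387.50 mm². Overall, the cross-section is a single solid region. Net area = 387.50 mm².

387.50 mm²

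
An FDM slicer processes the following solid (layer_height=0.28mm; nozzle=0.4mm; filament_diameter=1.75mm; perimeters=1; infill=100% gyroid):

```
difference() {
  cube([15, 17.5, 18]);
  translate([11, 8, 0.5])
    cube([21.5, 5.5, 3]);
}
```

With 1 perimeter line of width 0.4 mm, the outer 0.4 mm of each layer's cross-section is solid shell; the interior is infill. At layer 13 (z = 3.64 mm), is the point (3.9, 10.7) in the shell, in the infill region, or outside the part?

infill

At z = 3.64 mm: the 15×17.5 cube contributes its full rectangle; the cube at (11, 8) does not reach this height (z outside [0.5, 3.5]); Subtracting the remaining from the first: none of the subtracted shapes is present at this height, so the 15×17.5 cube is unchanged — 1 connected region. Overall, the cross-section is a single solid region. The nearest boundary edge runs (0.00, 17.50)→(0.00, 0.00); distance from the point to it = 3.90 mm. The point is inside the cross-section and 3.90 mm from the nearest boundary — more than the 0.4 mm shell width (1 × 0.4), so it's in the infill interior.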